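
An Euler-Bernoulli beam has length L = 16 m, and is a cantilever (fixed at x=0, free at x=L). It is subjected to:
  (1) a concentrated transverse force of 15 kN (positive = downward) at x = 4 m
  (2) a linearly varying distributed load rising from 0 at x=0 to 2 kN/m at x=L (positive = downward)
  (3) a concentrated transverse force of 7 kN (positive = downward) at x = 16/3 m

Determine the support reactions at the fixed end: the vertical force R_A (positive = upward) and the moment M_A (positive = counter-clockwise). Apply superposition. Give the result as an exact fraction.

Load 1 — point force P=15 kN at a=4 m (b=L-a=12):
  R_A = P = 15 kN
  M_A = Pa = 15·4 = 60 kN·m
Load 2 — triangular load w₀=2 kN/m (0→w₀ over full span):
  R_A = w₀L/2 = 2·16/2 = 16 kN
  M_A = w₀L²/3 = 2·16²/3 = 512/3 kN·m
Load 3 — point force P=7 kN at a=16/3 m (b=L-a=32/3):
  R_A = P = 7 kN
  M_A = Pa = 7·(16/3) = 112/3 kN·m
Superposition: R_A = 38 kN, M_A = 268 kN·m

R_A = 38 kN, M_A = 268 kN·m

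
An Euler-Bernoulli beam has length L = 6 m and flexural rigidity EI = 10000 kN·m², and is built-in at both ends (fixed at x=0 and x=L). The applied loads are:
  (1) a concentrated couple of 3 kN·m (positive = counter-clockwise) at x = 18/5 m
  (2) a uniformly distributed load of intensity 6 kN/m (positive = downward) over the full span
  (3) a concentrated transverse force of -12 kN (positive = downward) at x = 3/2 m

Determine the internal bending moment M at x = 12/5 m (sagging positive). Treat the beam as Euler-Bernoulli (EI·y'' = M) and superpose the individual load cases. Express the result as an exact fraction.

Load 1 — applied couple M₀=3 kN·m at a=18/5 m (b=L-a=12/5):
  M_1 = R_Ax - M_A  [x≤a] with R_A=18/25, M_A=24/25 = (18/25)·(12/5) - (24/25) = 96/125 kN·m
Load 2 — uniform load w=6 kN/m over full span:
  M_2 = wLx/2 - wL²/12 - wx²/2 = 6·6·(12/5)/2 - 6·6²/12 - 6·(12/5)²/2 = 198/25 kN·m
Load 3 — point force P=-12 kN at a=3/2 m (b=L-a=9/2):
  M_3 = Pa²(a+3b)(L-x)/L³ - Pa²b/L²  [x>a] = (-12)·(3/2)²·((3/2)+3·(9/2))·(6-(12/5))/6³ - (-12)·(3/2)²·(9/2)/6² = -27/8 kN·m
Superposition: M = Σ M_i = 5313/1000 kN·m ≈ 5.313000 kN·m

M(12/5) = 5313/1000 kN·m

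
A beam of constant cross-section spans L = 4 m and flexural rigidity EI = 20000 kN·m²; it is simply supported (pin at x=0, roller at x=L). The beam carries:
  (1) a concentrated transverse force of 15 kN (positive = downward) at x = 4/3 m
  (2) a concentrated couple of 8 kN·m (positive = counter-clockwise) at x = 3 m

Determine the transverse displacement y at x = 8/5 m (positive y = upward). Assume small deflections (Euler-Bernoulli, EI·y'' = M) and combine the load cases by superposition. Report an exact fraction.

y(8/5) = -3163/2812500 m

Load 1 — point force P=15 kN at a=4/3 m (b=L-a=8/3):
  y_1 = -Pa(L-x)(2Lx-a²-x²)/(6LEI)  [x>a] = -15·(4/3)·(4-(8/5))·(2·4·(8/5)-(4/3)²-(8/5)²)/(6·4·20000) = -119/140625 m
Load 2 — applied couple M₀=8 kN·m at a=3 m (b=L-a=1):
  y_2 = (M₀x³/(6L)+C₁x)/EI  [x≤a] with C₁=M₀(3b²-L²)/(6L)=-13/3 = (8·(8/5)³/(6·4)+(-13/3)·(8/5))/20000 = -87/312500 m
Superposition: y = Σ y_i = -3163/2812500 m ≈ -0.001125 m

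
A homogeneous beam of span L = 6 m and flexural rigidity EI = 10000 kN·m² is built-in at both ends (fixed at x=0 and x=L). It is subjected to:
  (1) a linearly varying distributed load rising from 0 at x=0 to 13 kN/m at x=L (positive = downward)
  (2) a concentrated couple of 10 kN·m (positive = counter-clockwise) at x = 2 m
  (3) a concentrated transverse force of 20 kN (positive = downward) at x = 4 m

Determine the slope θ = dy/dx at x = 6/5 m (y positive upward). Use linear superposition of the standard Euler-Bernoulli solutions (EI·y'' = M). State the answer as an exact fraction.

Load 1 — triangular load w₀=13 kN/m (0→w₀ over full span):
  θ_1 = -w₀(2x(L-x)(L-2x)(x+2L)+x²(L-x)²)/(120LEI) = -13·(2·(6/5)·(6-(6/5))·(6-2·(6/5))·((6/5)+2·6)+(6/5)²·(6-(6/5))²)/(120·6·10000) = -819/781250 rad
Load 2 — applied couple M₀=10 kN·m at a=2 m (b=L-a=4):
  θ_2 = (R_Ax²/2 - M_Ax)/EI  [x≤a] with R_A=20/9, M_A=0 = ((20/9)·(6/5)²/2 - 0·(6/5))/10000 = 1/6250 rad
Load 3 — point force P=20 kN at a=4 m (b=L-a=2):
  θ_3 = -Pb²x(2aL-(3a+b)x)/(2L³EI)  [x≤a] = -20·2²·(6/5)·(2·4·6-(3·4+2)·(6/5))/(2·6³·10000) = -13/18750 rad
Superposition: θ = Σ θ_i = -3707/2343750 rad ≈ -0.001582 rad

θ(6/5) = -3707/2343750 rad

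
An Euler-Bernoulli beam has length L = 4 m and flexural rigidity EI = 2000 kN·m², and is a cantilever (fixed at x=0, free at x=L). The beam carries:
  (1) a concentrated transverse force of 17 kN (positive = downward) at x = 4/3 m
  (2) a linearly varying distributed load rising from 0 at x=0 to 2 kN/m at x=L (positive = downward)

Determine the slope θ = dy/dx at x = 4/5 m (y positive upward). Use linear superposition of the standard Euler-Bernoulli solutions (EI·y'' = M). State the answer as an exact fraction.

θ(4/5) = -1559/156250 rad

Load 1 — point force P=17 kN at a=4/3 m (b=L-a=8/3):
  θ_1 = -Px(2a-x)/(2EI)  [x≤a] = -17·(4/5)·(2·(4/3)-(4/5))/(2·2000) = -119/18750 rad
Load 2 — triangular load w₀=2 kN/m (0→w₀ over full span):
  θ_2 = (w₀Lx²/4-w₀L²x/3-w₀x⁴/(24L))/EI = (2·4·(4/5)²/4-2·4²·(4/5)/3-2·(4/5)⁴/(24·4))/2000 = -851/234375 rad
Superposition: θ = Σ θ_i = -1559/156250 rad ≈ -0.009978 rad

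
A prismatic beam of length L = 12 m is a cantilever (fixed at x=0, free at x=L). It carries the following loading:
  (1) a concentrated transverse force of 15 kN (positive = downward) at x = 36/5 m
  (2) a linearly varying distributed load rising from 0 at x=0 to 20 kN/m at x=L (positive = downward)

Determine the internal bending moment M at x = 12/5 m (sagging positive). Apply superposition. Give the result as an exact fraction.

M(12/5) = -18696/25 kN·m

Load 1 — point force P=15 kN at a=36/5 m (b=L-a=24/5):
  M_1 = -P(a-x)  [x≤a] = -15·((36/5)-(12/5)) = -72 kN·m
Load 2 — triangular load w₀=20 kN/m (0→w₀ over full span):
  M_2 = w₀Lx/2 - w₀L²/3 - w₀x³/(6L) = 20·12·(12/5)/2 - 20·12²/3 - 20·(12/5)³/(6·12) = -16896/25 kN·m
Superposition: M = Σ M_i = -18696/25 kN·m ≈ -747.840000 kN·m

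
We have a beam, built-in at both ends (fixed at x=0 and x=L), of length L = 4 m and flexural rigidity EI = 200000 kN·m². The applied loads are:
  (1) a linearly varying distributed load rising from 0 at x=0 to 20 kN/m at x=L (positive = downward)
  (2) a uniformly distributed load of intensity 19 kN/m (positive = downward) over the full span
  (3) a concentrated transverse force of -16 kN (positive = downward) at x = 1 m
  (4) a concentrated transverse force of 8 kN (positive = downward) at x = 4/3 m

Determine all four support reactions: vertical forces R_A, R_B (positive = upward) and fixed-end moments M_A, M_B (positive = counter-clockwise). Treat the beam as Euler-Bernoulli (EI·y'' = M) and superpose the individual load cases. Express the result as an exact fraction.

Load 1 — triangular load w₀=20 kN/m (0→w₀ over full span):
  R_A = 3w₀L/20 = 3·20·4/20 = 12 kN
  M_A = w₀L²/30 = 20·4²/30 = 32/3 kN·m
  R_B = 7w₀L/20 = 7·20·4/20 = 28 kN
  M_B = -w₀L²/20 = -20·4²/20 = -16 kN·m
Load 2 — uniform load w=19 kN/m over full span:
  R_A = wL/2 = 19·4/2 = 38 kN
  M_A = wL²/12 = 19·4²/12 = 76/3 kN·m
  R_B = wL/2 = 19·4/2 = 38 kN
  M_B = -wL²/12 = -19·4²/12 = -76/3 kN·m
Load 3 — point force P=-16 kN at a=1 m (b=L-a=3):
  R_A = Pb²(3a+b)/L³ = (-16)·3²·(3·1+3)/4³ = -27/2 kN
  M_A = Pab²/L² = (-16)·1·3²/4² = -9 kN·m
  R_B = Pa²(a+3b)/L³ = (-16)·1²·(1+3·3)/4³ = -5/2 kN
  M_B = -Pa²b/L² = -(-16)·1²·3/4² = 3 kN·m
Load 4 — point force P=8 kN at a=4/3 m (b=L-a=8/3):
  R_A = Pb²(3a+b)/L³ = 8·(8/3)²·(3·(4/3)+(8/3))/4³ = 160/27 kN
  M_A = Pab²/L² = 8·(4/3)·(8/3)²/4² = 128/27 kN·m
  R_B = Pa²(a+3b)/L³ = 8·(4/3)²·((4/3)+3·(8/3))/4³ = 56/27 kN
  M_B = -Pa²b/L² = -8·(4/3)²·(8/3)/4² = -64/27 kN·m
Superposition: R_A = 2291/54 kN, M_A = 857/27 kN·m, R_B = 3541/54 kN, M_B = -1099/27 kN·m

R_A = 2291/54 kN, M_A = 857/27 kN·m, R_B = 3541/54 kN, M_B = -1099/27 kN·m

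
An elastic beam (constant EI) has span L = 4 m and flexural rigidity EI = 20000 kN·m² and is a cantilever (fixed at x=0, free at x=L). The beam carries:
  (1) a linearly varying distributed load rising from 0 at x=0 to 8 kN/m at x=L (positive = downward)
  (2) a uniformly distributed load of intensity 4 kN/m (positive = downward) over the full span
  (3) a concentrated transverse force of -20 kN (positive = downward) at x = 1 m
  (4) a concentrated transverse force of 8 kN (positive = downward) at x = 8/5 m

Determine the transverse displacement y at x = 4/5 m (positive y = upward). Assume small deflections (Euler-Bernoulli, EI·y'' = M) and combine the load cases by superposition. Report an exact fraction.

y(4/5) = -29233/29296875 m

Load 1 — triangular load w₀=8 kN/m (0→w₀ over full span):
  y_1 = (w₀Lx³/12-w₀L²x²/6-w₀x⁵/(120L))/EI = (8·4·(4/5)³/12-8·4²·(4/5)²/6-8·(4/5)⁵/(120·4))/20000 = -18008/29296875 m
Load 2 — uniform load w=4 kN/m over full span:
  y_2 = -wx²(x²-4Lx+6L²)/(24EI) = -4·(4/5)²·((4/5)²-4·4·(4/5)+6·4²)/(24·20000) = -524/1171875 m
Load 3 — point force P=-20 kN at a=1 m (b=L-a=3):
  y_3 = -Px²(3a-x)/(6EI)  [x≤a] = -(-20)·(4/5)²·(3·1-(4/5))/(6·20000) = 11/46875 m
Load 4 — point force P=8 kN at a=8/5 m (b=L-a=12/5):
  y_4 = -Px²(3a-x)/(6EI)  [x≤a] = -8·(4/5)²·(3·(8/5)-(4/5))/(6·20000) = -8/46875 m
Superposition: y = Σ y_i = -29233/29296875 m ≈ -0.000998 m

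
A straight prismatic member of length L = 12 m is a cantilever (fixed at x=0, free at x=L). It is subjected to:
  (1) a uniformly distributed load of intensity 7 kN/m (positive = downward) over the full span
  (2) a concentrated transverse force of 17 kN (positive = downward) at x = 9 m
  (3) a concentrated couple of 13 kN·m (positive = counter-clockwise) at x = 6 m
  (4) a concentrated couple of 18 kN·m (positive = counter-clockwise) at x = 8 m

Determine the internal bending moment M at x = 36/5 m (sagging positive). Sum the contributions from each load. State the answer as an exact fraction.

M(36/5) = -2331/25 kN·m

Load 1 — uniform load w=7 kN/m over full span:
  M_1 = -w(L-x)²/2 = -7·(12-(36/5))²/2 = -2016/25 kN·m
Load 2 — point force P=17 kN at a=9 m (b=L-a=3):
  M_2 = -P(a-x)  [x≤a] = -17·(9-(36/5)) = -153/5 kN·m
Load 3 — applied couple M₀=13 kN·m at a=6 m (b=L-a=6):
  M_3 = 0  [x>a] = 0 kN·m
Load 4 — applied couple M₀=18 kN·m at a=8 m (b=L-a=4):
  M_4 = M₀  [x≤a] = 18 = 18 kN·m
Superposition: M = Σ M_i = -2331/25 kN·m ≈ -93.240000 kN·m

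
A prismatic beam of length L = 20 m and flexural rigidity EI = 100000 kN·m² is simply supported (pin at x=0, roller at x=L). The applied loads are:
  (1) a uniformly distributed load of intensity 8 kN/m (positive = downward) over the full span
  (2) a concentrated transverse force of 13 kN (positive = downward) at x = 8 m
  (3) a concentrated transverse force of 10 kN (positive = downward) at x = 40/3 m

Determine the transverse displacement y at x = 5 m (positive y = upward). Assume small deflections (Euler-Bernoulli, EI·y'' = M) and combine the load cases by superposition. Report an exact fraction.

y(5) = -2315743/16200000 m

Load 1 — uniform load w=8 kN/m over full span:
  y_1 = -wx(L³-2Lx²+x³)/(24EI) = -8·5·(20³-2·20·5²+5³)/(24·100000) = -19/160 m
Load 2 — point force P=13 kN at a=8 m (b=L-a=12):
  y_2 = -Pbx(L²-b²-x²)/(6LEI)  [x≤a] = -13·12·5·(20²-12²-5²)/(6·20·100000) = -3003/200000 m
Load 3 — point force P=10 kN at a=40/3 m (b=L-a=20/3):
  y_3 = -Pbx(L²-b²-x²)/(6LEI)  [x≤a] = -10·(20/3)·5·(20²-(20/3)²-5²)/(6·20·100000) = -119/12960 m
Superposition: y = Σ y_i = -2315743/16200000 m ≈ -0.142947 m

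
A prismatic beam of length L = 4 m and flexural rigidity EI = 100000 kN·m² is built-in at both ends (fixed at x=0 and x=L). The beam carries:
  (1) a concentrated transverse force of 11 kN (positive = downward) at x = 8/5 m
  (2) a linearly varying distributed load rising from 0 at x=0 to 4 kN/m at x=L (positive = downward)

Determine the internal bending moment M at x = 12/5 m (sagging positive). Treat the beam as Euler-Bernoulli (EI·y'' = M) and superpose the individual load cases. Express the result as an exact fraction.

Load 1 — point force P=11 kN at a=8/5 m (b=L-a=12/5):
  M_1 = Pa²(a+3b)(L-x)/L³ - Pa²b/L²  [x>a] = 11·(8/5)²·((8/5)+3·(12/5))·(4-(12/5))/4³ - 11·(8/5)²·(12/5)/4² = 1232/625 kN·m
Load 2 — triangular load w₀=4 kN/m (0→w₀ over full span):
  M_2 = 3w₀Lx/20 - w₀L²/30 - w₀x³/(6L) = 3·4·4·(12/5)/20 - 4·4²/30 - 4·(12/5)³/(6·4) = 496/375 kN·m
Superposition: M = Σ M_i = 6176/1875 kN·m ≈ 3.293867 kN·m

M(12/5) = 6176/1875 kN·m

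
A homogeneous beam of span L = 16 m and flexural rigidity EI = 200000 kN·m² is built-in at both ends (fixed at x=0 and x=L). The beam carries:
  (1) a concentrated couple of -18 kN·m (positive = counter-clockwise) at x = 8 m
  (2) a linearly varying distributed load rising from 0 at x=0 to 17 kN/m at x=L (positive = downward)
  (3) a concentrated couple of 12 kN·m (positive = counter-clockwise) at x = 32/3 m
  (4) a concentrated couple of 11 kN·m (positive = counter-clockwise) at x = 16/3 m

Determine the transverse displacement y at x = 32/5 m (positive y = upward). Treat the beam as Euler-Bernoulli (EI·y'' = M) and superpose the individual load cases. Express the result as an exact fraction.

Load 1 — applied couple M₀=-18 kN·m at a=8 m (b=L-a=8):
  y_1 = (R_Ax³/6 - M_Ax²/2)/EI  [x≤a] with R_A=-27/16, M_A=-9/2 = ((-27/16)·(32/5)³/6 - (-9/2)·(32/5)²/2)/200000 = 36/390625 m
Load 2 — triangular load w₀=17 kN/m (0→w₀ over full span):
  y_2 = -w₀x²(L-x)²(x+2L)/(120LEI) = -17·(32/5)²·(16-(32/5))²·((32/5)+2·16)/(120·16·200000) = -313344/48828125 m
Load 3 — applied couple M₀=12 kN·m at a=32/3 m (b=L-a=16/3):
  y_3 = (R_Ax³/6 - M_Ax²/2)/EI  [x≤a] with R_A=1, M_A=4 = (1·(32/5)³/6 - 4·(32/5)²/2)/200000 = -224/1171875 m
Load 4 — applied couple M₀=11 kN·m at a=16/3 m (b=L-a=32/3):
  y_4 = (R_Ax³/6 - M_Ax²/2 - M₀(x-a)²/2)/EI  [x>a] with R_A=11/12, M_A=0 = ((11/12)·(32/5)³/6 - 0·(32/5)²/2 - 11·((32/5)-(16/3))²/2)/200000 = 66/390625 m
Superposition: y = Σ y_i = -929782/146484375 m ≈ -0.006347 m

y(32/5) = -929782/146484375 m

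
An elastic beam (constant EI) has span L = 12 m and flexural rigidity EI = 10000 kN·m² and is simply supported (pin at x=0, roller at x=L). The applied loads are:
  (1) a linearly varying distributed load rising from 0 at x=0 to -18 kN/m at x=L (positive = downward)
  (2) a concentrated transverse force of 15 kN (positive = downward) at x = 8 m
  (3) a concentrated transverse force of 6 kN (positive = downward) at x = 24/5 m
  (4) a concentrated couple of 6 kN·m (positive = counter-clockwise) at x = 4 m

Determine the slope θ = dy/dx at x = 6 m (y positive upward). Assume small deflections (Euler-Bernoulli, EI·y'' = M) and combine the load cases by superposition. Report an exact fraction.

θ(6) = 2561/937500 rad

Load 1 — triangular load w₀=-18 kN/m (0→w₀ over full span):
  θ_1 = -w₀(7L⁴-30L²x²+15x⁴)/(360LEI) = -(-18)·(7·12⁴-30·12²·6²+15·6⁴)/(360·12·10000) = 189/50000 rad
Load 2 — point force P=15 kN at a=8 m (b=L-a=4):
  θ_2 = -Pb(L²-b²-3x²)/(6LEI)  [x≤a] = -15·4·(12²-4²-3·6²)/(6·12·10000) = -1/600 rad
Load 3 — point force P=6 kN at a=24/5 m (b=L-a=36/5):
  θ_3 = -Pa(2L²-6Lx+3x²+a²)/(6LEI)  [x>a] = -6·(24/5)·(2·12²-6·12·6+3·6²+(24/5)²)/(6·12·10000) = 81/156250 rad
Load 4 — applied couple M₀=6 kN·m at a=4 m (b=L-a=8):
  θ_4 = (M₀x²/(2L)-M₀(x-a)+C₁)/EI  [x>a] with C₁=M₀(3b²-L²)/(6L)=4 = (6·6²/(2·12)-6·(6-4)+4)/10000 = 1/10000 rad
Superposition: θ = Σ θ_i = 2561/937500 rad ≈ 0.002732 rad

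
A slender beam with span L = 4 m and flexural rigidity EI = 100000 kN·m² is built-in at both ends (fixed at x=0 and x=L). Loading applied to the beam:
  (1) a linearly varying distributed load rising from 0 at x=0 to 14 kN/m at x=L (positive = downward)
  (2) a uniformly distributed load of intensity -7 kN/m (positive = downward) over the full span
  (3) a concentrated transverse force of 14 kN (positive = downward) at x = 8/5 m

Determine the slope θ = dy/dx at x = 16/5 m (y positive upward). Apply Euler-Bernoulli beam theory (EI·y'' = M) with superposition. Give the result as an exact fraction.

Load 1 — triangular load w₀=14 kN/m (0→w₀ over full span):
  θ_1 = -w₀(2x(L-x)(L-2x)(x+2L)+x²(L-x)²)/(120LEI) = -14·(2·(16/5)·(4-(16/5))·(4-2·(16/5))·((16/5)+2·4)+(16/5)²·(4-(16/5))²)/(120·4·100000) = 224/5859375 rad
Load 2 — uniform load w=-7 kN/m over full span:
  θ_2 = -wx(L-x)(L-2x)/(12EI) = -(-7)·(16/5)·(4-(16/5))·(4-2·(16/5))/(12·100000) = -14/390625 rad
Load 3 — point force P=14 kN at a=8/5 m (b=L-a=12/5):
  θ_3 = Pa²(L-x)(2bL-(3b+a)(L-x))/(2L³EI)  [x>a] = 14·(8/5)²·(4-(16/5))·(2·(12/5)·4-(3·(12/5)+(8/5))·(4-(16/5)))/(2·4³·100000) = 266/9765625 rad
Superposition: θ = Σ θ_i = 868/29296875 rad ≈ 0.000030 rad

θ(16/5) = 868/29296875 rad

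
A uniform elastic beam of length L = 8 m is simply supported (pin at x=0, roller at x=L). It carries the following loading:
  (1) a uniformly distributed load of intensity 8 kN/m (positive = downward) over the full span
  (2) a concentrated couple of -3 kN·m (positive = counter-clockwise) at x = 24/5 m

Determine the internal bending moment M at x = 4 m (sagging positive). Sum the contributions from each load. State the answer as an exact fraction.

Load 1 — uniform load w=8 kN/m over full span:
  M_1 = wx(L-x)/2 = 8·4·(8-4)/2 = 64 kN·m
Load 2 — applied couple M₀=-3 kN·m at a=24/5 m (b=L-a=16/5):
  M_2 = M₀x/L  [x≤a] = (-3)·4/8 = -3/2 kN·m
Superposition: M = Σ M_i = 125/2 kN·m ≈ 62.500000 kN·m

M(4) = 125/2 kN·m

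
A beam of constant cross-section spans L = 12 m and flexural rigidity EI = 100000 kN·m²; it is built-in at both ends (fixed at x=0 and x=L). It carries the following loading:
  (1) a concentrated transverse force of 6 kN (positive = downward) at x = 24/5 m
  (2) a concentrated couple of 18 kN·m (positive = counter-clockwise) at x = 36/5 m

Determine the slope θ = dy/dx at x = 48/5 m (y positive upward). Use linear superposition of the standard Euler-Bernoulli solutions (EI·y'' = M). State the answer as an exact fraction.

θ(48/5) = 4509/39062500 rad

Load 1 — point force P=6 kN at a=24/5 m (b=L-a=36/5):
  θ_1 = Pa²(L-x)(2bL-(3b+a)(L-x))/(2L³EI)  [x>a] = 6·(24/5)²·(12-(48/5))·(2·(36/5)·12-(3·(36/5)+(24/5))·(12-(48/5)))/(2·12³·100000) = 1026/9765625 rad
Load 2 — applied couple M₀=18 kN·m at a=36/5 m (b=L-a=24/5):
  θ_2 = (R_Ax²/2 - M_Ax - M₀(x-a))/EI  [x>a] with R_A=54/25, M_A=144/25 = ((54/25)·(48/5)²/2 - (144/25)·(48/5) - 18·((48/5)-(36/5)))/100000 = 81/7812500 rad
Superposition: θ = Σ θ_i = 4509/39062500 rad ≈ 0.000115 rad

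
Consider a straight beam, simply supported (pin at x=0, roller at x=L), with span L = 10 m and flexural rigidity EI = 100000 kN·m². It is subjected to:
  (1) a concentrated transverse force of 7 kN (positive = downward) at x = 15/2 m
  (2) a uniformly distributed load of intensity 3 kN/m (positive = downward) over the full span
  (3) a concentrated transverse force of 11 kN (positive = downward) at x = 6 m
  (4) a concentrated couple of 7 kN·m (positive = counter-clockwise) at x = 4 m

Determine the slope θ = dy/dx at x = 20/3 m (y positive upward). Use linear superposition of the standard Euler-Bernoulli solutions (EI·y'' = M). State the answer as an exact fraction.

Load 1 — point force P=7 kN at a=15/2 m (b=L-a=5/2):
  θ_1 = -Pb(L²-b²-3x²)/(6LEI)  [x≤a] = -7·(5/2)·(10²-(5/2)²-3·(20/3)²)/(6·10·100000) = 133/1152000 rad
Load 2 — uniform load w=3 kN/m over full span:
  θ_2 = -w(L³-6Lx²+4x³)/(24EI) = -3·(10³-6·10·(20/3)²+4·(20/3)³)/(24·100000) = 13/21600 rad
Load 3 — point force P=11 kN at a=6 m (b=L-a=4):
  θ_3 = -Pa(2L²-6Lx+3x²+a²)/(6LEI)  [x>a] = -11·6·(2·10²-6·10·(20/3)+3·(20/3)²+6²)/(6·10·100000) = 253/750000 rad
Load 4 — applied couple M₀=7 kN·m at a=4 m (b=L-a=6):
  θ_4 = (M₀x²/(2L)-M₀(x-a)+C₁)/EI  [x>a] with C₁=M₀(3b²-L²)/(6L)=14/15 = (7·(20/3)²/(2·10)-7·((20/3)-4)+(14/15))/100000 = -49/2250000 rad
Superposition: θ = Σ θ_i = 89239/86400000 rad ≈ 0.001033 rad

θ(20/3) = 89239/86400000 rad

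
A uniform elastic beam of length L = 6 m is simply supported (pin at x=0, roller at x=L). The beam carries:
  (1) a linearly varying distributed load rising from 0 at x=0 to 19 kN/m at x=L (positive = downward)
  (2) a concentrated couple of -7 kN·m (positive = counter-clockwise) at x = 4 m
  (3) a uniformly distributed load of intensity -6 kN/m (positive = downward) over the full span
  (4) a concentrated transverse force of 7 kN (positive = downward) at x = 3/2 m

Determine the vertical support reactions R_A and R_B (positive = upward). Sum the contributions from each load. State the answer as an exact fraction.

R_A = 61/12 kN, R_B = 275/12 kN

Load 1 — triangular load w₀=19 kN/m (0→w₀ over full span):
  R_A = w₀L/6 = 19·6/6 = 19 kN
  R_B = w₀L/3 = 19·6/3 = 38 kN
Load 2 — applied couple M₀=-7 kN·m at a=4 m (b=L-a=2):
  R_A = M₀/L = (-7)/6 = -7/6 kN
  R_B = -M₀/L = -(-7)/6 = 7/6 kN
Load 3 — uniform load w=-6 kN/m over full span:
  R_A = wL/2 = (-6)·6/2 = -18 kN
  R_B = wL/2 = (-6)·6/2 = -18 kN
Load 4 — point force P=7 kN at a=3/2 m (b=L-a=9/2):
  R_A = Pb/L = 7·(9/2)/6 = 21/4 kN
  R_B = Pa/L = 7·(3/2)/6 = 7/4 kN
Superposition: R_A = 61/12 kN, R_B = 275/12 kN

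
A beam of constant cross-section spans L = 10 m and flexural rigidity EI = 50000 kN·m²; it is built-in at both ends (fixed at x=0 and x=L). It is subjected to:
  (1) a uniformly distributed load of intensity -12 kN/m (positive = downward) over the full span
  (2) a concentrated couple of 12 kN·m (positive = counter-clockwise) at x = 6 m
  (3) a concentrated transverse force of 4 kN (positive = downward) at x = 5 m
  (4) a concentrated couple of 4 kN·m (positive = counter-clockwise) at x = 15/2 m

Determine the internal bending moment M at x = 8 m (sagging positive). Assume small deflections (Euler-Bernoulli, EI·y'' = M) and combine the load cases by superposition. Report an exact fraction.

Load 1 — uniform load w=-12 kN/m over full span:
  M_1 = wLx/2 - wL²/12 - wx²/2 = (-12)·10·8/2 - (-12)·10²/12 - (-12)·8²/2 = 4 kN·m
Load 2 — applied couple M₀=12 kN·m at a=6 m (b=L-a=4):
  M_2 = R_Ax - M_A - M₀  [x>a] with R_A=216/125, M_A=96/25 = (216/125)·8 - (96/25) - 12 = -252/125 kN·m
Load 3 — point force P=4 kN at a=5 m (b=L-a=5):
  M_3 = Pa²(a+3b)(L-x)/L³ - Pa²b/L²  [x>a] = 4·5²·(5+3·5)·(10-8)/10³ - 4·5²·5/10² = -1 kN·m
Load 4 — applied couple M₀=4 kN·m at a=15/2 m (b=L-a=5/2):
  M_4 = R_Ax - M_A - M₀  [x>a] with R_A=9/20, M_A=5/4 = (9/20)·8 - (5/4) - 4 = -33/20 kN·m
Superposition: M = Σ M_i = -333/500 kN·m ≈ -0.666000 kN·m

M(8) = -333/500 kN·m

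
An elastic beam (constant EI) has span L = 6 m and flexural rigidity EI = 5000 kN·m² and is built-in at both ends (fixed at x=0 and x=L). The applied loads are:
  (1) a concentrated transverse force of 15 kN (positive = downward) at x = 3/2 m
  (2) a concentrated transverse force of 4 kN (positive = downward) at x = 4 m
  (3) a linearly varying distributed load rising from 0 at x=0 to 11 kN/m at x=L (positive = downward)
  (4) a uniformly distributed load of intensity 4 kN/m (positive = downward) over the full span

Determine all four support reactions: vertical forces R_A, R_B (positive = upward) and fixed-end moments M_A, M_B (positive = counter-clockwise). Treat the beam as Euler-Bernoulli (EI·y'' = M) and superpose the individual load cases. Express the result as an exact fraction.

R_A = 153763/4320 kN, M_A = 57073/1440 kN·m, R_B = 174557/4320 kN, M_B = -56987/1440 kN·m

Load 1 — point force P=15 kN at a=3/2 m (b=L-a=9/2):
  R_A = Pb²(3a+b)/L³ = 15·(9/2)²·(3·(3/2)+(9/2))/6³ = 405/32 kN
  M_A = Pab²/L² = 15·(3/2)·(9/2)²/6² = 405/32 kN·m
  R_B = Pa²(a+3b)/L³ = 15·(3/2)²·((3/2)+3·(9/2))/6³ = 75/32 kN
  M_B = -Pa²b/L² = -15·(3/2)²·(9/2)/6² = -135/32 kN·m
Load 2 — point force P=4 kN at a=4 m (b=L-a=2):
  R_A = Pb²(3a+b)/L³ = 4·2²·(3·4+2)/6³ = 28/27 kN
  M_A = Pab²/L² = 4·4·2²/6² = 16/9 kN·m
  R_B = Pa²(a+3b)/L³ = 4·4²·(4+3·2)/6³ = 80/27 kN
  M_B = -Pa²b/L² = -4·4²·2/6² = -32/9 kN·m
Load 3 — triangular load w₀=11 kN/m (0→w₀ over full span):
  R_A = 3w₀L/20 = 3·11·6/20 = 99/10 kN
  M_A = w₀L²/30 = 11·6²/30 = 66/5 kN·m
  R_B = 7w₀L/20 = 7·11·6/20 = 231/10 kN
  M_B = -w₀L²/20 = -11·6²/20 = -99/5 kN·m
Load 4 — uniform load w=4 kN/m over full span:
  R_A = wL/2 = 4·6/2 = 12 kN
  M_A = wL²/12 = 4·6²/12 = 12 kN·m
  R_B = wL/2 = 4·6/2 = 12 kN
  M_B = -wL²/12 = -4·6²/12 = -12 kN·m
Superposition: R_A = 153763/4320 kN, M_A = 57073/1440 kN·m, R_B = 174557/4320 kN, M_B = -56987/1440 kN·m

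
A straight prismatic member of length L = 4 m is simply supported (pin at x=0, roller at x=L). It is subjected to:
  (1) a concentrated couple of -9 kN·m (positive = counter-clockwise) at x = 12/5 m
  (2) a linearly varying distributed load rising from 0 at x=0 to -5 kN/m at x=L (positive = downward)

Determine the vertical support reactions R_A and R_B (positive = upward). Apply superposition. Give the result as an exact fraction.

R_A = -67/12 kN, R_B = -53/12 kN

Load 1 — applied couple M₀=-9 kN·m at a=12/5 m (b=L-a=8/5):
  R_A = M₀/L = (-9)/4 = -9/4 kN
  R_B = -M₀/L = -(-9)/4 = 9/4 kN
Load 2 — triangular load w₀=-5 kN/m (0→w₀ over full span):
  R_A = w₀L/6 = (-5)·4/6 = -10/3 kN
  R_B = w₀L/3 = (-5)·4/3 = -20/3 kN
Superposition: R_A = -67/12 kN, R_B = -53/12 kN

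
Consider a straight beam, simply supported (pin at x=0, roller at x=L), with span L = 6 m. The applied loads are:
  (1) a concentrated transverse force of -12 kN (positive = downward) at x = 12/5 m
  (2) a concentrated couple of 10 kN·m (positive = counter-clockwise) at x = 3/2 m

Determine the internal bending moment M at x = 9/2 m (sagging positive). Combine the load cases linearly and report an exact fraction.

M(9/2) = -97/10 kN·m

Load 1 — point force P=-12 kN at a=12/5 m (b=L-a=18/5):
  M_1 = Pa(L-x)/L  [x>a] = (-12)·(12/5)·(6-(9/2))/6 = -36/5 kN·m
Load 2 — applied couple M₀=10 kN·m at a=3/2 m (b=L-a=9/2):
  M_2 = M₀x/L - M₀  [x>a] = 10·(9/2)/6 - 10 = -5/2 kN·m
Superposition: M = Σ M_i = -97/10 kN·m ≈ -9.700000 kN·m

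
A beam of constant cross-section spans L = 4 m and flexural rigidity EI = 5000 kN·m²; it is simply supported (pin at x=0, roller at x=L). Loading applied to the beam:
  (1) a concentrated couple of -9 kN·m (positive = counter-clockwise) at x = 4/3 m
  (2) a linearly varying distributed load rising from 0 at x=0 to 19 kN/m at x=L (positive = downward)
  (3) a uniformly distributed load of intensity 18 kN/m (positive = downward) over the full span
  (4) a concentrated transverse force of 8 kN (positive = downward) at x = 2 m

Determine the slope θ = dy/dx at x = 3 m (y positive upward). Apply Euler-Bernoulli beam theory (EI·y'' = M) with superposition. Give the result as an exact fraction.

Load 1 — applied couple M₀=-9 kN·m at a=4/3 m (b=L-a=8/3):
  θ_1 = (M₀x²/(2L)-M₀(x-a)+C₁)/EI  [x>a] with C₁=M₀(3b²-L²)/(6L)=-2 = ((-9)·3²/(2·4)-(-9)·(3-(4/3))+(-2))/5000 = 23/40000 rad
Load 2 — triangular load w₀=19 kN/m (0→w₀ over full span):
  θ_2 = -w₀(7L⁴-30L²x²+15x⁴)/(360LEI) = -19·(7·4⁴-30·4²·3²+15·3⁴)/(360·4·5000) = 24947/7200000 rad
Load 3 — uniform load w=18 kN/m over full span:
  θ_3 = -w(L³-6Lx²+4x³)/(24EI) = -18·(4³-6·4·3²+4·3³)/(24·5000) = 33/5000 rad
Load 4 — point force P=8 kN at a=2 m (b=L-a=2):
  θ_4 = -Pa(2L²-6Lx+3x²+a²)/(6LEI)  [x>a] = -8·2·(2·4²-6·4·3+3·3²+2²)/(6·4·5000) = 3/2500 rad
Superposition: θ = Σ θ_i = 85247/7200000 rad ≈ 0.011840 rad

θ(3) = 85247/7200000 rad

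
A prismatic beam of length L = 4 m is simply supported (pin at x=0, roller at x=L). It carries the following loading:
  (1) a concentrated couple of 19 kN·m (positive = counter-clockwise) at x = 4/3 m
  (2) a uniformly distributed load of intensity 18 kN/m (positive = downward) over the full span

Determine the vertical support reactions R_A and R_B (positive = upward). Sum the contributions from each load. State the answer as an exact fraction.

Load 1 — applied couple M₀=19 kN·m at a=4/3 m (b=L-a=8/3):
  R_A = M₀/L = 19/4 kN
  R_B = -M₀/L = -19/4 kN
Load 2 — uniform load w=18 kN/m over full span:
  R_A = wL/2 = 18·4/2 = 36 kN
  R_B = wL/2 = 18·4/2 = 36 kN
Superposition: R_A = 163/4 kN, R_B = 125/4 kN

R_A = 163/4 kN, R_B = 125/4 kN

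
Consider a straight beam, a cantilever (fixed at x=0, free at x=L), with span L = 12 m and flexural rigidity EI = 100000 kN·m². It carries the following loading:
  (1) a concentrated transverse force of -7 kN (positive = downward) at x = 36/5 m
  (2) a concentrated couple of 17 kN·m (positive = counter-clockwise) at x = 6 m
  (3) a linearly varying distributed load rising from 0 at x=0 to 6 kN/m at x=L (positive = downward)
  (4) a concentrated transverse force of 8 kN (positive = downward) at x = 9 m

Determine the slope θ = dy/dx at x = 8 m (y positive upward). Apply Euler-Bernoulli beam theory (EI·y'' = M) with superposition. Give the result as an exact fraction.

θ(8) = -47771/3750000 rad

Load 1 — point force P=-7 kN at a=36/5 m (b=L-a=24/5):
  θ_1 = -Pa²/(2EI)  [x>a] = -(-7)·(36/5)²/(2·100000) = 567/312500 rad
Load 2 — applied couple M₀=17 kN·m at a=6 m (b=L-a=6):
  θ_2 = M₀a/EI  [x>a] = 17·6/100000 = 51/50000 rad
Load 3 — triangular load w₀=6 kN/m (0→w₀ over full span):
  θ_3 = (w₀Lx²/4-w₀L²x/3-w₀x⁴/(24L))/EI = (6·12·8²/4-6·12²·8/3-6·8⁴/(24·12))/100000 = -116/9375 rad
Load 4 — point force P=8 kN at a=9 m (b=L-a=3):
  θ_4 = -Px(2a-x)/(2EI)  [x≤a] = -8·8·(2·9-8)/(2·100000) = -2/625 rad
Superposition: θ = Σ θ_i = -47771/3750000 rad ≈ -0.012739 rad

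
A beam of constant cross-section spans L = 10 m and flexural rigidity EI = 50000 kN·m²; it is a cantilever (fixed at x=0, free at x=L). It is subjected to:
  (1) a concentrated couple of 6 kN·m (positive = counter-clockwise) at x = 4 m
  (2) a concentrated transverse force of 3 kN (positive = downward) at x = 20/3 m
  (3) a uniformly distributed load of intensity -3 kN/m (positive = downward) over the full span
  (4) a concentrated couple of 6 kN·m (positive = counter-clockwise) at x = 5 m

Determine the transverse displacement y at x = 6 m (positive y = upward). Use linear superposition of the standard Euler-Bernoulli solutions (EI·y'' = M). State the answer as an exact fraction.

y(6) = 1731/50000 m

Load 1 — applied couple M₀=6 kN·m at a=4 m (b=L-a=6):
  y_1 = M₀a(2x-a)/(2EI)  [x>a] = 6·4·(2·6-4)/(2·50000) = 6/3125 m
Load 2 — point force P=3 kN at a=20/3 m (b=L-a=10/3):
  y_2 = -Px²(3a-x)/(6EI)  [x≤a] = -3·6²·(3·(20/3)-6)/(6·50000) = -63/12500 m
Load 3 — uniform load w=-3 kN/m over full span:
  y_3 = -wx²(x²-4Lx+6L²)/(24EI) = -(-3)·6²·(6²-4·10·6+6·10²)/(24·50000) = 891/25000 m
Load 4 — applied couple M₀=6 kN·m at a=5 m (b=L-a=5):
  y_4 = M₀a(2x-a)/(2EI)  [x>a] = 6·5·(2·6-5)/(2·50000) = 21/10000 m
Superposition: y = Σ y_i = 1731/50000 m ≈ 0.034620 m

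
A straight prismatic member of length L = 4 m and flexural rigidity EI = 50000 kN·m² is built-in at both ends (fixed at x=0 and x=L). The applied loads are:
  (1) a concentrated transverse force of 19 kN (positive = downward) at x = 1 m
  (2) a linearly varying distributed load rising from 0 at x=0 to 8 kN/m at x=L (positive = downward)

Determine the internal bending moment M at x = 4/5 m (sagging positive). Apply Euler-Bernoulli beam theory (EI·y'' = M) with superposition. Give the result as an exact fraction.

Load 1 — point force P=19 kN at a=1 m (b=L-a=3):
  M_1 = Pb²(3a+b)x/L³ - Pab²/L²  [x≤a] = 19·3²·(3·1+3)·(4/5)/4³ - 19·1·3²/4² = 171/80 kN·m
Load 2 — triangular load w₀=8 kN/m (0→w₀ over full span):
  M_2 = 3w₀Lx/20 - w₀L²/30 - w₀x³/(6L) = 3·8·4·(4/5)/20 - 8·4²/30 - 8·(4/5)³/(6·4) = -224/375 kN·m
Superposition: M = Σ M_i = 9241/6000 kN·m ≈ 1.540167 kN·m

M(4/5) = 9241/6000 kN·m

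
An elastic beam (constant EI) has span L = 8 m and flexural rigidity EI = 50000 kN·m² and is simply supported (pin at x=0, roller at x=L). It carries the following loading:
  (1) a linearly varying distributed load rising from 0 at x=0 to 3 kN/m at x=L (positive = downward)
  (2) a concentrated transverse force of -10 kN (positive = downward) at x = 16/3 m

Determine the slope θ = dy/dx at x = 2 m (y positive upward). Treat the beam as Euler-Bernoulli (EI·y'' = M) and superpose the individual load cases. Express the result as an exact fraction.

θ(2) = 4571/81000000 rad

Load 1 — triangular load w₀=3 kN/m (0→w₀ over full span):
  θ_1 = -w₀(7L⁴-30L²x²+15x⁴)/(360LEI) = -3·(7·8⁴-30·8²·2²+15·2⁴)/(360·8·50000) = -1327/3000000 rad
Load 2 — point force P=-10 kN at a=16/3 m (b=L-a=8/3):
  θ_2 = -Pb(L²-b²-3x²)/(6LEI)  [x≤a] = -(-10)·(8/3)·(8²-(8/3)²-3·2²)/(6·8·50000) = 101/202500 rad
Superposition: θ = Σ θ_i = 4571/81000000 rad ≈ 0.000056 rad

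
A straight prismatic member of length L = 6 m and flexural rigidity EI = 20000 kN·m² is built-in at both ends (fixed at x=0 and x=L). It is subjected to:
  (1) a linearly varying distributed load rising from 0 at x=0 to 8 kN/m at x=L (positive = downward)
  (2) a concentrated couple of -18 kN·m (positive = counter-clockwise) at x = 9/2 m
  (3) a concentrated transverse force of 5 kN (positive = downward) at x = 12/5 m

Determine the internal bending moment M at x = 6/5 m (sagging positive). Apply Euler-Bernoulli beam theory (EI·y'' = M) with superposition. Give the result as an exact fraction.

Load 1 — triangular load w₀=8 kN/m (0→w₀ over full span):
  M_1 = 3w₀Lx/20 - w₀L²/30 - w₀x³/(6L) = 3·8·6·(6/5)/20 - 8·6²/30 - 8·(6/5)³/(6·6) = -168/125 kN·m
Load 2 — applied couple M₀=-18 kN·m at a=9/2 m (b=L-a=3/2):
  M_2 = R_Ax - M_A  [x≤a] with R_A=-27/8, M_A=-45/8 = (-27/8)·(6/5) - (-45/8) = 63/40 kN·m
Load 3 — point force P=5 kN at a=12/5 m (b=L-a=18/5):
  M_3 = Pb²(3a+b)x/L³ - Pab²/L²  [x≤a] = 5·(18/5)²·(3·(12/5)+(18/5))·(6/5)/6³ - 5·(12/5)·(18/5)²/6² = -54/125 kN·m
Superposition: M = Σ M_i = -201/1000 kN·m ≈ -0.201000 kN·m

M(6/5) = -201/1000 kN·m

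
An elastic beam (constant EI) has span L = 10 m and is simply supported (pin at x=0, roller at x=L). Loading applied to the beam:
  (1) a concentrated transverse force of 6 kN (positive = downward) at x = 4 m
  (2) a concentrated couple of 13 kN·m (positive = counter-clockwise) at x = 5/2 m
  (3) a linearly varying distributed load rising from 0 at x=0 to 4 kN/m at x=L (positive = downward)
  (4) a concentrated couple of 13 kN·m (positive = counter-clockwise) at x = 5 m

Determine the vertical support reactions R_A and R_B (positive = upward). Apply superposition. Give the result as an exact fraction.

Load 1 — point force P=6 kN at a=4 m (b=L-a=6):
  R_A = Pb/L = 6·6/10 = 18/5 kN
  R_B = Pa/L = 6·4/10 = 12/5 kN
Load 2 — applied couple M₀=13 kN·m at a=5/2 m (b=L-a=15/2):
  R_A = M₀/L = 13/10 kN
  R_B = -M₀/L = -13/10 kN
Load 3 — triangular load w₀=4 kN/m (0→w₀ over full span):
  R_A = w₀L/6 = 4·10/6 = 20/3 kN
  R_B = w₀L/3 = 4·10/3 = 40/3 kN
Load 4 — applied couple M₀=13 kN·m at a=5 m (b=L-a=5):
  R_A = M₀/L = 13/10 kN
  R_B = -M₀/L = -13/10 kN
Superposition: R_A = 193/15 kN, R_B = 197/15 kN

R_A = 193/15 kN, R_B = 197/15 kN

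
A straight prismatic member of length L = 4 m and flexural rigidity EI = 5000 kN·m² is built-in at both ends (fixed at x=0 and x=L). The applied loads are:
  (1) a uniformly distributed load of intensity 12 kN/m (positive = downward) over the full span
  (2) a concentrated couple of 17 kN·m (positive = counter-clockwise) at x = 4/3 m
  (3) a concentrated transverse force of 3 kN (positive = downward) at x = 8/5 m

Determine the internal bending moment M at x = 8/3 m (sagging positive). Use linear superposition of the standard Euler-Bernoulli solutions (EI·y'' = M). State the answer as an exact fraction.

M(8/3) = 4163/1125 kN·m

Load 1 — uniform load w=12 kN/m over full span:
  M_1 = wLx/2 - wL²/12 - wx²/2 = 12·4·(8/3)/2 - 12·4²/12 - 12·(8/3)²/2 = 16/3 kN·m
Load 2 — applied couple M₀=17 kN·m at a=4/3 m (b=L-a=8/3):
  M_2 = R_Ax - M_A - M₀  [x>a] with R_A=17/3, M_A=0 = (17/3)·(8/3) - 0 - 17 = -17/9 kN·m
Load 3 — point force P=3 kN at a=8/5 m (b=L-a=12/5):
  M_3 = Pa²(a+3b)(L-x)/L³ - Pa²b/L²  [x>a] = 3·(8/5)²·((8/5)+3·(12/5))·(4-(8/3))/4³ - 3·(8/5)²·(12/5)/4² = 32/125 kN·m
Superposition: M = Σ M_i = 4163/1125 kN·m ≈ 3.700444 kN·m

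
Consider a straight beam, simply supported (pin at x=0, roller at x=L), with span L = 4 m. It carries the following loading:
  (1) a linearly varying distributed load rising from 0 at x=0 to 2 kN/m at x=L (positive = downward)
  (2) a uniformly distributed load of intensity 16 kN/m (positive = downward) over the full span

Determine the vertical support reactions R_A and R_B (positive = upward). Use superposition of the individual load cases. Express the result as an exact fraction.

R_A = 100/3 kN, R_B = 104/3 kN

Load 1 — triangular load w₀=2 kN/m (0→w₀ over full span):
  R_A = w₀L/6 = 2·4/6 = 4/3 kN
  R_B = w₀L/3 = 2·4/3 = 8/3 kN
Load 2 — uniform load w=16 kN/m over full span:
  R_A = wL/2 = 16·4/2 = 32 kN
  R_B = wL/2 = 16·4/2 = 32 kN
Superposition: R_A = 100/3 kN, R_B = 104/3 kN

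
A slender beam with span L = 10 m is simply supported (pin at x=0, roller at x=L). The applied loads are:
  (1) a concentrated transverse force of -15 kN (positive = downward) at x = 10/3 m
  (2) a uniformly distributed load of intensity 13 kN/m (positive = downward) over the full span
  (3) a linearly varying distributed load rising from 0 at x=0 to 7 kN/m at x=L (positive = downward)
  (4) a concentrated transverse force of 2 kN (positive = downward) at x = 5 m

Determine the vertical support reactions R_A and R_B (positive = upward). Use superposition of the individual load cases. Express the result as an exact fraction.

Load 1 — point force P=-15 kN at a=10/3 m (b=L-a=20/3):
  R_A = Pb/L = (-15)·(20/3)/10 = -10 kN
  R_B = Pa/L = (-15)·(10/3)/10 = -5 kN
Load 2 — uniform load w=13 kN/m over full span:
  R_A = wL/2 = 13·10/2 = 65 kN
  R_B = wL/2 = 13·10/2 = 65 kN
Load 3 — triangular load w₀=7 kN/m (0→w₀ over full span):
  R_A = w₀L/6 = 7·10/6 = 35/3 kN
  R_B = w₀L/3 = 7·10/3 = 70/3 kN
Load 4 — point force P=2 kN at a=5 m (b=L-a=5):
  R_A = Pb/L = 2·5/10 = 1 kN
  R_B = Pa/L = 2·5/10 = 1 kN
Superposition: R_A = 203/3 kN, R_B = 253/3 kN

R_A = 203/3 kN, R_B = 253/3 kN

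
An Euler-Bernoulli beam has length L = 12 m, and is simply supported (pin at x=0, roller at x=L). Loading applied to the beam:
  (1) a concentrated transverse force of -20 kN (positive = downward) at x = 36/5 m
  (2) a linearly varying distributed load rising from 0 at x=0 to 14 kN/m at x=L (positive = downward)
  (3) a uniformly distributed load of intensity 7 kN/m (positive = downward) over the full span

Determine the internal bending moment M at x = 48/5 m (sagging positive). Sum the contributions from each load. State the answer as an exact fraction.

Load 1 — point force P=-20 kN at a=36/5 m (b=L-a=24/5):
  M_1 = Pa(L-x)/L  [x>a] = (-20)·(36/5)·(12-(48/5))/12 = -144/5 kN·m
Load 2 — triangular load w₀=14 kN/m (0→w₀ over full span):
  M_2 = w₀Lx/6 - w₀x³/(6L) = 14·12·(48/5)/6 - 14·(48/5)³/(6·12) = 12096/125 kN·m
Load 3 — uniform load w=7 kN/m over full span:
  M_3 = wx(L-x)/2 = 7·(48/5)·(12-(48/5))/2 = 2016/25 kN·m
Superposition: M = Σ M_i = 18576/125 kN·m ≈ 148.608000 kN·m

M(48/5) = 18576/125 kN·m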